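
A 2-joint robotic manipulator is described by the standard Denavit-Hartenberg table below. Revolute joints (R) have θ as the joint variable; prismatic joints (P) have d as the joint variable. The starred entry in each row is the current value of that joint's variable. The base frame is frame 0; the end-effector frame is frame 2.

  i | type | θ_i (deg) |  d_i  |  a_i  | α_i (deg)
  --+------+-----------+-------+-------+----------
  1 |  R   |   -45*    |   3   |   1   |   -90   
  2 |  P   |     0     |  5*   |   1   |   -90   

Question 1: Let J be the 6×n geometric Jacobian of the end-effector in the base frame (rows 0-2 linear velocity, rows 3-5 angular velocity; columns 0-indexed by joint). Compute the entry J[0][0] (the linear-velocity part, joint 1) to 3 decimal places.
axis z_0 = ẑ; lever o_n−o_0 = (4.9497,2.1213,3.0000)
cross product → J_v[:, 0] = (-2.1213,4.9497,0.0000)
J_ω[:, 0] = z_0
entry J[0][0] = -2.1213

-2.121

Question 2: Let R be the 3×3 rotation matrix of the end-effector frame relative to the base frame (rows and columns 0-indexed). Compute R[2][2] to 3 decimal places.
End-effector z-axis (col 2 of R) = (0.0000,0.0000,-1.0000)
R[2][2] = -1.0000

-1.000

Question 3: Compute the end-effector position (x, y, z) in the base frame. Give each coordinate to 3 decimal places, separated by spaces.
after link 1: o_1 = (0.7071, -0.7071, 3.0000)
after link 2: o_2 = (4.9497, 2.1213, 3.0000)

4.950 2.121 3.000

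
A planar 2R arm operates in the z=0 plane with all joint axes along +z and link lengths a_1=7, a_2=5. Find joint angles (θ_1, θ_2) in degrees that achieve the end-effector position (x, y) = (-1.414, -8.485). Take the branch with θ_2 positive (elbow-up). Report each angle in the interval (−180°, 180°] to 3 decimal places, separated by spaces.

cos θ_2 = (73.9946−7²−5²)/(2·7·5) = -0.0001; θ_2 = 90.0044° (elbow-up)
β = atan2(-8.4850,-1.4140) = -99.4612°; ψ = atan2(5.0000,6.9996) = 35.5392°
θ_1 = β − ψ = -135.0004°

-135.000 90.004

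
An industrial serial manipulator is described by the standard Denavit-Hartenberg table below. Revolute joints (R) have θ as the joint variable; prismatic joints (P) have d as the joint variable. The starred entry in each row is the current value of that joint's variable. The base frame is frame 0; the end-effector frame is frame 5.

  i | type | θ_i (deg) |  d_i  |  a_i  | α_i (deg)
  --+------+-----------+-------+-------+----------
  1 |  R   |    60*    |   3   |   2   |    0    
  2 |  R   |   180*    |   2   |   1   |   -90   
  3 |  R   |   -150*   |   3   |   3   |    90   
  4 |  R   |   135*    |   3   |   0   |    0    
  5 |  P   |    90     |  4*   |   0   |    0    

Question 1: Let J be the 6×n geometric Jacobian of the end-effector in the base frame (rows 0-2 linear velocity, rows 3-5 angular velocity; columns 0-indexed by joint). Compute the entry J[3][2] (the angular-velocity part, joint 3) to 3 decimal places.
0.866

axis z_2 = (0.8660,-0.5000,0.0000); lever o_n−o_2 = (5.6471,3.7811,-4.5622)
cross product → J_v[:, 2] = (2.2811,3.9510,6.0981)
J_ω[:, 2] = z_2
entry J[3][2] = 0.8660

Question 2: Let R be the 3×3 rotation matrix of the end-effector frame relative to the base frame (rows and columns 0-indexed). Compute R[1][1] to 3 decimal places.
0.884

End-effector y-axis (col 1 of R) = (-0.3062,0.8839,0.3536)
R[1][1] = 0.8839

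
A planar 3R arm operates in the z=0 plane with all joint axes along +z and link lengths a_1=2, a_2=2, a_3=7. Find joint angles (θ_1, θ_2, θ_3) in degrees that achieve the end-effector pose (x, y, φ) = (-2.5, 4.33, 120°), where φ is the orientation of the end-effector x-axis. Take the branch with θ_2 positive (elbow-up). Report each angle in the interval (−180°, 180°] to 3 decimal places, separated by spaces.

wrist centre = target − a_3·(cos φ, sin φ) = (1.0000, -1.7322)
cos θ_2 = (4.0004−2²−2²)/(2·2·2) = -0.4999; θ_2 = 119.9964° (elbow-up)
β = atan2(-1.7322,1.0000) = -60.0018°; ψ = atan2(1.7321,1.0001) = 59.9982°
θ_1 = β − ψ = -120.0000°
θ_3 = φ − θ_1 − θ_2 = 120.0036° (wrapped to (-180°,180°])

-120.000 119.996 120.004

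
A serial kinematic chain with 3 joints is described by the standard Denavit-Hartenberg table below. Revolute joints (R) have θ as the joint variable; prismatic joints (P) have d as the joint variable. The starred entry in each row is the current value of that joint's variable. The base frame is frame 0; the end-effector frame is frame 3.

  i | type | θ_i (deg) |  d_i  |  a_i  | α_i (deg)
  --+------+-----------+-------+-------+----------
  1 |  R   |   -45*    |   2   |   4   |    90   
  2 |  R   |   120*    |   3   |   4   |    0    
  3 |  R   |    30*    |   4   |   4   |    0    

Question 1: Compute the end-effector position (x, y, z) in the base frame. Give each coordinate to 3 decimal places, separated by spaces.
-5.985 -3.914 7.464

after link 1: o_1 = (2.8284, -2.8284, 2.0000)
after link 2: o_2 = (-0.7071, -3.5355, 5.4641)
after link 3: o_3 = (-5.9850, -3.9145, 7.4641)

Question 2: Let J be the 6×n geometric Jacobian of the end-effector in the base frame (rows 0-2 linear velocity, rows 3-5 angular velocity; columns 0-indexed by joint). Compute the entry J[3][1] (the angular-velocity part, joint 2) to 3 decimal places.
-0.707

axis z_1 = (-0.7071,-0.7071,0.0000); lever o_n−o_1 = (-8.8135,-1.0860,5.4641)
cross product → J_v[:, 1] = (-3.8637,3.8637,-5.4641)
J_ω[:, 1] = z_1
entry J[3][1] = -0.7071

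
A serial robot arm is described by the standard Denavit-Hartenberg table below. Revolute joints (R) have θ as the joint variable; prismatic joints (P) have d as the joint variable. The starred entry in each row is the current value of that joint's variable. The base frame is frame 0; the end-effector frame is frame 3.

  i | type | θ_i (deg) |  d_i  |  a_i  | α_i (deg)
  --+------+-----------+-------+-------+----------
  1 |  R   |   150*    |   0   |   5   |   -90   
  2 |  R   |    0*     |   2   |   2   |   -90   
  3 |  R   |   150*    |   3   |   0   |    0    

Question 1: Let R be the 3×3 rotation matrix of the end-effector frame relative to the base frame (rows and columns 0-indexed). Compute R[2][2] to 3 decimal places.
End-effector z-axis (col 2 of R) = (-0.0000,-0.0000,-1.0000)
R[2][2] = -1.0000

-1.000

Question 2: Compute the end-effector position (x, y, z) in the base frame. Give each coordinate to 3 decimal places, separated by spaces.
-7.062 1.768 -3.000

after link 1: o_1 = (-4.3301, 2.5000, 0.0000)
after link 2: o_2 = (-7.0622, 1.7679, 0.0000)
after link 3: o_3 = (-7.0622, 1.7679, -3.0000)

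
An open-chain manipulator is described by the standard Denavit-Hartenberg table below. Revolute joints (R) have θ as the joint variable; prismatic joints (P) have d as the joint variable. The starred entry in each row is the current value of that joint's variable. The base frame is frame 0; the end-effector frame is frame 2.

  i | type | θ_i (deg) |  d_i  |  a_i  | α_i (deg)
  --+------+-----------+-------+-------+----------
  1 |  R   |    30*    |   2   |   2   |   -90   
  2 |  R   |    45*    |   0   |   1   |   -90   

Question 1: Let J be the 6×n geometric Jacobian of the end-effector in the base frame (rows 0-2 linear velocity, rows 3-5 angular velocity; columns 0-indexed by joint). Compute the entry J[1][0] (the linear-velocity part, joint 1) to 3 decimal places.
axis z_0 = ẑ; lever o_n−o_0 = (2.3444,1.3536,1.2929)
cross product → J_v[:, 0] = (-1.3536,2.3444,0.0000)
J_ω[:, 0] = z_0
entry J[1][0] = 2.3444

2.344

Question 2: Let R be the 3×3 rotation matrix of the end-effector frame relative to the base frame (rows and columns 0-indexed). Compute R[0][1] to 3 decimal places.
End-effector y-axis (col 1 of R) = (0.5000,-0.8660,-0.0000)
R[0][1] = 0.5000

0.500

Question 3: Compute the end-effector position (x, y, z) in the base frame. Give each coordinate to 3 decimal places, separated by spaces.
after link 1: o_1 = (1.7321, 1.0000, 2.0000)
after link 2: o_2 = (2.3444, 1.3536, 1.2929)

2.344 1.354 1.293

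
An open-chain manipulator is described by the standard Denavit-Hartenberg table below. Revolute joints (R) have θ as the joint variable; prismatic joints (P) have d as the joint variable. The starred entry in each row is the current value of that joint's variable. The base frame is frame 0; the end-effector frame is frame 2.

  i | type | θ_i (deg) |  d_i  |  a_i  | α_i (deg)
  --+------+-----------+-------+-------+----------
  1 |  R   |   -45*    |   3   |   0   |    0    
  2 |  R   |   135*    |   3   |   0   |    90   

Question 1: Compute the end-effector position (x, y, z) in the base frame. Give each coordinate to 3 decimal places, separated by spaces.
0.000 0.000 6.000

after link 1: o_1 = (0.0000, 0.0000, 3.0000)
after link 2: o_2 = (0.0000, 0.0000, 6.0000)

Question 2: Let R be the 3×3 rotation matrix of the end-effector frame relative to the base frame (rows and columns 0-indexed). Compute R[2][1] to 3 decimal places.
1.000

End-effector y-axis (col 1 of R) = (-0.0000,0.0000,1.0000)
R[2][1] = 1.0000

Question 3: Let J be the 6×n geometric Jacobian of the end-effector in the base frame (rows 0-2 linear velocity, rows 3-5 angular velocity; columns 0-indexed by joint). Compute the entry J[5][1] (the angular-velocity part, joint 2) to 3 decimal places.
axis z_1 = (0.0000,0.0000,1.0000); lever o_n−o_1 = (0.0000,0.0000,3.0000)
cross product → J_v[:, 1] = (0.0000,0.0000,0.0000)
J_ω[:, 1] = z_1
entry J[5][1] = 1.0000

1.000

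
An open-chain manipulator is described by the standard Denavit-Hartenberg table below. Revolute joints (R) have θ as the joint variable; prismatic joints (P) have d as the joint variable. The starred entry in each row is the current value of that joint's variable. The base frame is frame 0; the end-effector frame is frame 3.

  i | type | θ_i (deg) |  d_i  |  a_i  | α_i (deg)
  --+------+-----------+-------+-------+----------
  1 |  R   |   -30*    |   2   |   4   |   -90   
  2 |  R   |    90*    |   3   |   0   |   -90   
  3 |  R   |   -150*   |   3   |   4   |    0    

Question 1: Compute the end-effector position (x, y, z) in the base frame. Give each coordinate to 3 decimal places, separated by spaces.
after link 1: o_1 = (3.4641, -2.0000, 2.0000)
after link 2: o_2 = (4.9641, 0.5981, 2.0000)
after link 3: o_3 = (3.3660, 3.8301, 5.4641)

3.366 3.830 5.464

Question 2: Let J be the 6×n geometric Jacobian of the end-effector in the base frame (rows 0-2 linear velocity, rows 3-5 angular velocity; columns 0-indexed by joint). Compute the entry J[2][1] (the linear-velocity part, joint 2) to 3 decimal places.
axis z_1 = (0.5000,0.8660,0.0000); lever o_n−o_1 = (-0.0981,5.8301,3.4641)
cross product → J_v[:, 1] = (3.0000,-1.7321,3.0000)
J_ω[:, 1] = z_1
entry J[2][1] = 3.0000

3.000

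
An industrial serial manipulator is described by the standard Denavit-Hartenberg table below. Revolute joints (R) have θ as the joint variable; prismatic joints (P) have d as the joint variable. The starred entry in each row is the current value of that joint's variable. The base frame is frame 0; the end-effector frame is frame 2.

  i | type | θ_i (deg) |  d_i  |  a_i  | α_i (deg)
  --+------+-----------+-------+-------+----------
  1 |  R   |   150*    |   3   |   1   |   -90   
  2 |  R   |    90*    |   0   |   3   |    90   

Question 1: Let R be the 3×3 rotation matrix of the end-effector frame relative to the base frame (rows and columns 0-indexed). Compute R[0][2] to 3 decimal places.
End-effector z-axis (col 2 of R) = (-0.8660,0.5000,0.0000)
R[0][2] = -0.8660

-0.866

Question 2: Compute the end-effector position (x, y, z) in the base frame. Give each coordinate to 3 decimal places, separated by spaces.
-0.866 0.500 0.000

after link 1: o_1 = (-0.8660, 0.5000, 3.0000)
after link 2: o_2 = (-0.8660, 0.5000, 0.0000)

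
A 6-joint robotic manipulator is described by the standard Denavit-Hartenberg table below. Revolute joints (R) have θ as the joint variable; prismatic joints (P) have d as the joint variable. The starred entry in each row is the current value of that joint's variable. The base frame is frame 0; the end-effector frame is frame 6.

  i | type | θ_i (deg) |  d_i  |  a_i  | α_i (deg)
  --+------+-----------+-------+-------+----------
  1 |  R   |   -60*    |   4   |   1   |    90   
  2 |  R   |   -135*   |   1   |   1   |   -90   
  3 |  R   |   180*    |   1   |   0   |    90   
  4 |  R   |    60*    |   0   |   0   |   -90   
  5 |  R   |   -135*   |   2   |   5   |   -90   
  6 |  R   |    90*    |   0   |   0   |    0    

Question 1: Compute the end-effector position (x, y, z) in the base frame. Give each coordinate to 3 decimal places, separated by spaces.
0.729 3.808 1.569

after link 1: o_1 = (0.5000, -0.8660, 4.0000)
after link 2: o_2 = (-0.7196, -0.7537, 3.2929)
after link 3: o_3 = (-0.3660, -1.3660, 2.5858)
after link 4: o_4 = (-0.3660, -1.3660, 2.5858)
after link 5: o_5 = (0.7295, 3.8076, 1.5690)
after link 6: o_6 = (0.7295, 3.8076, 1.5690)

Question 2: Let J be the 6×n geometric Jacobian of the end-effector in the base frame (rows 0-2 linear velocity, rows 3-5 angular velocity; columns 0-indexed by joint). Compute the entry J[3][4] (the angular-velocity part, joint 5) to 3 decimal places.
-0.129

axis z_4 = (-0.1294,0.2241,-0.9659); lever o_n−o_4 = (1.0955,5.1736,-1.0168)
cross product → J_v[:, 4] = (4.7694,-1.1898,-0.9151)
J_ω[:, 4] = z_4
entry J[3][4] = -0.1294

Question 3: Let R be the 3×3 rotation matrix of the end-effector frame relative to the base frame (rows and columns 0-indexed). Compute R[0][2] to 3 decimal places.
0.954

End-effector z-axis (col 2 of R) = (0.9539,-0.2380,-0.1830)
R[0][2] = 0.9539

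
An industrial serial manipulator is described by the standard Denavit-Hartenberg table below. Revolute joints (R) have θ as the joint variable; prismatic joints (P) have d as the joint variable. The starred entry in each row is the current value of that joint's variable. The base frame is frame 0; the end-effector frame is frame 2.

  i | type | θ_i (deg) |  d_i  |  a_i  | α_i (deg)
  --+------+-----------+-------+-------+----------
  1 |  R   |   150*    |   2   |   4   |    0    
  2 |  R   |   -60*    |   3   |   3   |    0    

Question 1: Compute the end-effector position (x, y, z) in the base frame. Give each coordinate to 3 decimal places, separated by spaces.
after link 1: o_1 = (-3.4641, 2.0000, 2.0000)
after link 2: o_2 = (-3.4641, 5.0000, 5.0000)

-3.464 5.000 5.000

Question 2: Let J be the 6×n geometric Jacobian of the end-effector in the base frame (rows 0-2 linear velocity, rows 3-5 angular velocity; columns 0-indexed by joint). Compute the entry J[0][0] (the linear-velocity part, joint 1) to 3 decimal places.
axis z_0 = ẑ; lever o_n−o_0 = (-3.4641,5.0000,5.0000)
cross product → J_v[:, 0] = (-5.0000,-3.4641,0.0000)
J_ω[:, 0] = z_0
entry J[0][0] = -5.0000

-5.000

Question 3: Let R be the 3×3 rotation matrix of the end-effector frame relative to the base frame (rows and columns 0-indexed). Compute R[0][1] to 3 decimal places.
-1.000

End-effector y-axis (col 1 of R) = (-1.0000,-0.0000,0.0000)
R[0][1] = -1.0000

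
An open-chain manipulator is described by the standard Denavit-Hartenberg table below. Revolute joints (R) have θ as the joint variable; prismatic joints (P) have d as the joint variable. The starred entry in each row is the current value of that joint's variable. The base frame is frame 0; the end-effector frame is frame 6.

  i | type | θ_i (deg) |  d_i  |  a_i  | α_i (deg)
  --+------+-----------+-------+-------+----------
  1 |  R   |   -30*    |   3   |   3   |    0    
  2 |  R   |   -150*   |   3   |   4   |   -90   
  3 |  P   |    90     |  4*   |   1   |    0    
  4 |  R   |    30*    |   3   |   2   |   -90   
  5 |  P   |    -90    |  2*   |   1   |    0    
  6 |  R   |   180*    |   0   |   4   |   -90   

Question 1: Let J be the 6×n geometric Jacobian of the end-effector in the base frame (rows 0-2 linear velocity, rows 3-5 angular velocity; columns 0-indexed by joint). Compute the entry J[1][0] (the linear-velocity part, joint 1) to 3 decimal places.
1.330

axis z_0 = ẑ; lever o_n−o_0 = (1.3301,-5.5000,4.2679)
cross product → J_v[:, 0] = (5.5000,1.3301,-0.0000)
J_ω[:, 0] = z_0
entry J[1][0] = 1.3301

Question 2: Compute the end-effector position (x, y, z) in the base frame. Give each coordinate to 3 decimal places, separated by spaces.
after link 1: o_1 = (2.5981, -1.5000, 3.0000)
after link 2: o_2 = (-1.4019, -1.5000, 6.0000)
after link 3: o_3 = (-1.4019, -5.5000, 5.0000)
after link 4: o_4 = (-0.4019, -8.5000, 3.2679)
after link 5: o_5 = (1.3301, -9.5000, 4.2679)
after link 6: o_6 = (1.3301, -5.5000, 4.2679)

1.330 -5.500 4.268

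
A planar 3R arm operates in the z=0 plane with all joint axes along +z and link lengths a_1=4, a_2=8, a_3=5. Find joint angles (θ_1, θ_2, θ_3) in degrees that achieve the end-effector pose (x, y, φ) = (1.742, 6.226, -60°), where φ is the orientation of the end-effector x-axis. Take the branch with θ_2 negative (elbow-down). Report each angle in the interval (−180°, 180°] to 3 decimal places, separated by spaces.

134.996 -59.993 -135.002

wrist centre = target − a_3·(cos φ, sin φ) = (-0.7580, 10.5561)
cos θ_2 = (112.0064−4²−8²)/(2·4·8) = 0.5001; θ_2 = -59.9934° (elbow-down)
β = atan2(10.5561,-0.7580) = 94.1072°; ψ = atan2(-6.9277,8.0008) = -40.8887°
θ_1 = β − ψ = 134.9959°
θ_3 = φ − θ_1 − θ_2 = -135.0024° (wrapped to (-180°,180°])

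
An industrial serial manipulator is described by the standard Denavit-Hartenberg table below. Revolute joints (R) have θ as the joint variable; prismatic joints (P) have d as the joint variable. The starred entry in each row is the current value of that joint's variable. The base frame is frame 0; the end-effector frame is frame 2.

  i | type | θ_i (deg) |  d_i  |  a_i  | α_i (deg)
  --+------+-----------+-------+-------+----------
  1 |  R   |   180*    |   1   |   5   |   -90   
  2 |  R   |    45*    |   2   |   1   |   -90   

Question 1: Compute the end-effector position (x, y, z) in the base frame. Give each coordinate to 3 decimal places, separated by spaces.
after link 1: o_1 = (-5.0000, 0.0000, 1.0000)
after link 2: o_2 = (-5.7071, -2.0000, 0.2929)

-5.707 -2.000 0.293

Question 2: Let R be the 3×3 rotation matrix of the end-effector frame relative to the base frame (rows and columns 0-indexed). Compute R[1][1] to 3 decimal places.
1.000

End-effector y-axis (col 1 of R) = (0.0000,1.0000,-0.0000)
R[1][1] = 1.0000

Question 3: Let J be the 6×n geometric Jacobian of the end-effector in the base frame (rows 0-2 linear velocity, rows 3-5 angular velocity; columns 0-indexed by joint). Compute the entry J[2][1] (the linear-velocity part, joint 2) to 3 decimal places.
axis z_1 = (-0.0000,-1.0000,0.0000); lever o_n−o_1 = (-0.7071,-2.0000,-0.7071)
cross product → J_v[:, 1] = (0.7071,-0.0000,-0.7071)
J_ω[:, 1] = z_1
entry J[2][1] = -0.7071

-0.707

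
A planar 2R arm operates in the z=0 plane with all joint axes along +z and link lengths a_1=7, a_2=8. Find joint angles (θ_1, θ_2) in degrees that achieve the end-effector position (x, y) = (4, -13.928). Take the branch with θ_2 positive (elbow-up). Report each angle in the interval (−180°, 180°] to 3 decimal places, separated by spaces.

-90.003 30.006

cos θ_2 = (209.9892−7²−8²)/(2·7·8) = 0.8660; θ_2 = 30.0058° (elbow-up)
β = atan2(-13.9280,4.0000) = -73.9764°; ψ = atan2(4.0007,13.9278) = 16.0265°
θ_1 = β − ψ = -90.0029°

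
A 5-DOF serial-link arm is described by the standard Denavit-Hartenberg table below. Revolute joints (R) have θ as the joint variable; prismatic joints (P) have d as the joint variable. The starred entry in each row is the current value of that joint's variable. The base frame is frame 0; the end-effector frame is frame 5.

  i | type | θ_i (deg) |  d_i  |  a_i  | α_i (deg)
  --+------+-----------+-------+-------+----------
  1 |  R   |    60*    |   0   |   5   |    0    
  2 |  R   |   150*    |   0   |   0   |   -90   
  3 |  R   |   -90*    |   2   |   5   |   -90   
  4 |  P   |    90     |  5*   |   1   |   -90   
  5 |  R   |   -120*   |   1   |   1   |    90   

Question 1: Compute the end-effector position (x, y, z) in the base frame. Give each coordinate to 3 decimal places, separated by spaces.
-1.830 0.098 4.000

after link 1: o_1 = (2.5000, 4.3301, 0.0000)
after link 2: o_2 = (2.5000, 4.3301, 0.0000)
after link 3: o_3 = (3.5000, 2.5981, 5.0000)
after link 4: o_4 = (-1.3301, 0.9641, 5.0000)
after link 5: o_5 = (-1.8301, 0.0981, 4.0000)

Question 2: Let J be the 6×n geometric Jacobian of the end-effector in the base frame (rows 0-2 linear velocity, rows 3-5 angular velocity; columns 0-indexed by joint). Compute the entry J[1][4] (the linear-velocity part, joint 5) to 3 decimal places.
0.500

axis z_4 = (-0.0000,0.0000,-1.0000); lever o_n−o_4 = (-0.5000,-0.8660,-1.0000)
cross product → J_v[:, 4] = (-0.8660,0.5000,0.0000)
J_ω[:, 4] = z_4
entry J[1][4] = 0.5000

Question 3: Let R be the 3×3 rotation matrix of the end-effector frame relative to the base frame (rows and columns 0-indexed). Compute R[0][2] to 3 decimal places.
End-effector z-axis (col 2 of R) = (0.8660,-0.5000,-0.0000)
R[0][2] = 0.8660

0.866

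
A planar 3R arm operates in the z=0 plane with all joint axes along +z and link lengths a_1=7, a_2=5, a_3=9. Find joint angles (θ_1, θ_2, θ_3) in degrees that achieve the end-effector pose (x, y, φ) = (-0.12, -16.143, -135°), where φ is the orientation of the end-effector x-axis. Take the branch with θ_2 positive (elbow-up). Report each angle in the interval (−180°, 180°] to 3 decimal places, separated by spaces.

-69.888 30.008 -95.120

wrist centre = target − a_3·(cos φ, sin φ) = (6.2440, -9.7790)
cos θ_2 = (134.6167−7²−5²)/(2·7·5) = 0.8660; θ_2 = 30.0084° (elbow-up)
β = atan2(-9.7790,6.2440) = -57.4416°; ψ = atan2(2.5006,11.3298) = 12.4464°
θ_1 = β − ψ = -69.8880°
θ_3 = φ − θ_1 − θ_2 = -95.1204° (wrapped to (-180°,180°])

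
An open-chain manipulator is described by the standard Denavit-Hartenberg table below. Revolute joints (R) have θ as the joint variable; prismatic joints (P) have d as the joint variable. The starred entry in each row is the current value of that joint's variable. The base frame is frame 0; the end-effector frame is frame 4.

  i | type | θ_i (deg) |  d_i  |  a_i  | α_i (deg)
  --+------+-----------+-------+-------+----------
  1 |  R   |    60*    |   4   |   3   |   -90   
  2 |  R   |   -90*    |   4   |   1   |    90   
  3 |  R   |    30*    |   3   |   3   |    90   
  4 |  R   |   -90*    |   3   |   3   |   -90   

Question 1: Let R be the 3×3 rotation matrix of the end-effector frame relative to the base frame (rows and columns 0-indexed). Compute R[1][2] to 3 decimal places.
0.250

End-effector z-axis (col 2 of R) = (-0.4330,0.2500,0.8660)
R[1][2] = 0.2500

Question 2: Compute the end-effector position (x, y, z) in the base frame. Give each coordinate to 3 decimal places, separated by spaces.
after link 1: o_1 = (1.5000, 2.5981, 4.0000)
after link 2: o_2 = (-1.9641, 4.5981, 5.0000)
after link 3: o_3 = (-4.7631, 2.7500, 7.5981)
after link 4: o_4 = (-1.0131, 4.0490, 9.0981)

-1.013 4.049 9.098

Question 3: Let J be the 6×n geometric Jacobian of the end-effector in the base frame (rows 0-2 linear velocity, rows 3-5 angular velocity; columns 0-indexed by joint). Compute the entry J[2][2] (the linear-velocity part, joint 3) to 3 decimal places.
axis z_2 = (-0.5000,-0.8660,0.0000); lever o_n−o_2 = (0.9510,-0.5490,4.0981)
cross product → J_v[:, 2] = (-3.5490,2.0490,1.0981)
J_ω[:, 2] = z_2
entry J[2][2] = 1.0981

1.098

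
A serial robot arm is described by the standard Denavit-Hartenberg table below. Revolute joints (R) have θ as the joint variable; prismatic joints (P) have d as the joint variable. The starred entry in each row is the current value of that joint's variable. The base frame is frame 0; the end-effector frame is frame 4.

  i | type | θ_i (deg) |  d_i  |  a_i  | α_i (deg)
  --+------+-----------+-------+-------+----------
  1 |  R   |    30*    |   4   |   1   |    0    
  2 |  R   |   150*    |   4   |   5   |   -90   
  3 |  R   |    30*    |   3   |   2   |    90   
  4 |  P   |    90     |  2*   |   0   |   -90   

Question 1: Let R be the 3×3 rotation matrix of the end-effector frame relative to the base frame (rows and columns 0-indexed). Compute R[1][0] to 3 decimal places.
End-effector x-axis (col 0 of R) = (-0.0000,-1.0000,-0.0000)
R[1][0] = -1.0000

-1.000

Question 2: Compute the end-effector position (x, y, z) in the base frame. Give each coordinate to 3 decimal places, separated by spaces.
after link 1: o_1 = (0.8660, 0.5000, 4.0000)
after link 2: o_2 = (-4.1340, 0.5000, 8.0000)
after link 3: o_3 = (-5.8660, -2.5000, 7.0000)
after link 4: o_4 = (-6.8660, -2.5000, 8.7321)

-6.866 -2.500 8.732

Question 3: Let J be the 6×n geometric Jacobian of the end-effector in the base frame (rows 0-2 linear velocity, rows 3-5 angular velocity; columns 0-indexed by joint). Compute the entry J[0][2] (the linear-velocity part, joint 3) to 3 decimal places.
-0.732

axis z_2 = (0.0000,-1.0000,0.0000); lever o_n−o_2 = (-2.7321,-3.0000,0.7321)
cross product → J_v[:, 2] = (-0.7321,-0.0000,-2.7321)
J_ω[:, 2] = z_2
entry J[0][2] = -0.7321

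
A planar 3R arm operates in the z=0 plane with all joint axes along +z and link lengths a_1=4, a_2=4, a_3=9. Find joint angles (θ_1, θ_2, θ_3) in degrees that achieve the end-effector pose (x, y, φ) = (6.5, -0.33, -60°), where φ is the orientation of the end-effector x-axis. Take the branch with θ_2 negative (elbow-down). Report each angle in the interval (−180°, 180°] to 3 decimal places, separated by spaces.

89.997 -29.993 -120.004

wrist centre = target − a_3·(cos φ, sin φ) = (2.0000, 7.4642)
cos θ_2 = (59.7147−4²−4²)/(2·4·4) = 0.8661; θ_2 = -29.9932° (elbow-down)
β = atan2(7.4642,2.0000) = 75.0002°; ψ = atan2(-1.9996,7.4643) = -14.9966°
θ_1 = β − ψ = 89.9968°
θ_3 = φ − θ_1 − θ_2 = -120.0036° (wrapped to (-180°,180°])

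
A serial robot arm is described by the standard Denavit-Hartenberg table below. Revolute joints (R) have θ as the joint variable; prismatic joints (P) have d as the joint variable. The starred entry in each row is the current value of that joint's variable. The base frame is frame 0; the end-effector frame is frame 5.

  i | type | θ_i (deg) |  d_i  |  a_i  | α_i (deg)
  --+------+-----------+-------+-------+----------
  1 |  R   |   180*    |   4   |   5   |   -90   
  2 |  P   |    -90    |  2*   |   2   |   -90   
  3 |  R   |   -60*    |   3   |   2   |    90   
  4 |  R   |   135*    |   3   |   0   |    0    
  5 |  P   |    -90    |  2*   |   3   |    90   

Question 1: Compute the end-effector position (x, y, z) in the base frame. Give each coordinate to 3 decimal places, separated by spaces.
-10.121 -8.069 3.731

after link 1: o_1 = (-5.0000, 0.0000, 4.0000)
after link 2: o_2 = (-5.0000, -2.0000, 6.0000)
after link 3: o_3 = (-8.0000, -3.7321, 7.0000)
after link 4: o_4 = (-8.0000, -5.2321, 4.4019)
after link 5: o_5 = (-10.1213, -8.0692, 3.7305)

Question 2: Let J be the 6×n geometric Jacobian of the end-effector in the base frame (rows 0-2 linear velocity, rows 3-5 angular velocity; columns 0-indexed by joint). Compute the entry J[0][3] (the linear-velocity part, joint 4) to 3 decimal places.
-2.121

axis z_3 = (-0.0000,-0.5000,-0.8660); lever o_n−o_3 = (-2.1213,-4.3371,-3.2695)
cross product → J_v[:, 3] = (-2.1213,1.8371,-1.0607)
J_ω[:, 3] = z_3
entry J[0][3] = -2.1213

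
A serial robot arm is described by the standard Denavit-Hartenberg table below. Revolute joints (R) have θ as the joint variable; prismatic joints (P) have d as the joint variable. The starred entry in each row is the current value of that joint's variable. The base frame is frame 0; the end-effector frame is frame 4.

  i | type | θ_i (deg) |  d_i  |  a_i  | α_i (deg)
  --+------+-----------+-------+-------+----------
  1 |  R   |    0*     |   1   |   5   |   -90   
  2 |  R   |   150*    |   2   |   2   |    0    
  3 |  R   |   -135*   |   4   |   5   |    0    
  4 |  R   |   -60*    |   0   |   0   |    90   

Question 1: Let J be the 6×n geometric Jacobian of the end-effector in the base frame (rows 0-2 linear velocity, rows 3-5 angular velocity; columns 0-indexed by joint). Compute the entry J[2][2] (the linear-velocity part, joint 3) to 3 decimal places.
-4.830

axis z_2 = (0.0000,1.0000,0.0000); lever o_n−o_2 = (4.8296,4.0000,-1.2941)
cross product → J_v[:, 2] = (-1.2941,0.0000,-4.8296)
J_ω[:, 2] = z_2
entry J[2][2] = -4.8296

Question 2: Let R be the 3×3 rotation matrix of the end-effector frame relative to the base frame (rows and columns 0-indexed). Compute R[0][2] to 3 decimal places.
-0.707

End-effector z-axis (col 2 of R) = (-0.7071,0.0000,0.7071)
R[0][2] = -0.7071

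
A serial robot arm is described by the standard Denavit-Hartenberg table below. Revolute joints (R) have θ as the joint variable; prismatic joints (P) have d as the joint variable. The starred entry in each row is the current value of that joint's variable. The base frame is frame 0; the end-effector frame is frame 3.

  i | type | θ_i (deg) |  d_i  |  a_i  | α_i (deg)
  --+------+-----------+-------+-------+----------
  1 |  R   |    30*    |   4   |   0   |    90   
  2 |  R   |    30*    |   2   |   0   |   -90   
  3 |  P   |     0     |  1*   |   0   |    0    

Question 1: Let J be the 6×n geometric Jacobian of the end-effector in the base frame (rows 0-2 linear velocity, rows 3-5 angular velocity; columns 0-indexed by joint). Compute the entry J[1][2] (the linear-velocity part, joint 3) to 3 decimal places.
prismatic axis z_2 = (-0.4330,-0.2500,0.8660)
J_v[:, 2] = z_2; J_ω[:, 2] = (0,0,0)
entry J[1][2] = -0.2500

-0.250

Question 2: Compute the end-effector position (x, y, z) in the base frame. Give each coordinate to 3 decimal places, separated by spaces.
after link 1: o_1 = (0.0000, 0.0000, 4.0000)
after link 2: o_2 = (1.0000, -1.7321, 4.0000)
after link 3: o_3 = (0.5670, -1.9821, 4.8660)

0.567 -1.982 4.866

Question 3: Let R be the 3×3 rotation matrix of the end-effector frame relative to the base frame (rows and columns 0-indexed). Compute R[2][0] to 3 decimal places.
End-effector x-axis (col 0 of R) = (0.7500,0.4330,0.5000)
R[2][0] = 0.5000

0.500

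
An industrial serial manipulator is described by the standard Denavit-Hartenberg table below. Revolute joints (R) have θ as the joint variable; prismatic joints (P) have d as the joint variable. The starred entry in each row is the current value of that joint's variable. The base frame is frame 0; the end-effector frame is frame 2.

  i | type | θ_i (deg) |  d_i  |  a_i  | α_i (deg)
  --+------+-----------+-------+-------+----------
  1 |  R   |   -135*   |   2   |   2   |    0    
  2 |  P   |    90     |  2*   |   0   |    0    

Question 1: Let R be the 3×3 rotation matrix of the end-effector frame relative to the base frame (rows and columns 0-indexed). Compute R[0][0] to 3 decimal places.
0.707

End-effector x-axis (col 0 of R) = (0.7071,-0.7071,0.0000)
R[0][0] = 0.7071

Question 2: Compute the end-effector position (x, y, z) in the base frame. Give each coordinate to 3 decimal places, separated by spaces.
after link 1: o_1 = (-1.4142, -1.4142, 2.0000)
after link 2: o_2 = (-1.4142, -1.4142, 4.0000)

-1.414 -1.414 4.000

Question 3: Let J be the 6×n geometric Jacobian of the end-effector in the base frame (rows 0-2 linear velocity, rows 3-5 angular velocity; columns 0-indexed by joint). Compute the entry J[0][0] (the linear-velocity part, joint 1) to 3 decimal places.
axis z_0 = ẑ; lever o_n−o_0 = (-1.4142,-1.4142,4.0000)
cross product → J_v[:, 0] = (1.4142,-1.4142,0.0000)
J_ω[:, 0] = z_0
entry J[0][0] = 1.4142

1.414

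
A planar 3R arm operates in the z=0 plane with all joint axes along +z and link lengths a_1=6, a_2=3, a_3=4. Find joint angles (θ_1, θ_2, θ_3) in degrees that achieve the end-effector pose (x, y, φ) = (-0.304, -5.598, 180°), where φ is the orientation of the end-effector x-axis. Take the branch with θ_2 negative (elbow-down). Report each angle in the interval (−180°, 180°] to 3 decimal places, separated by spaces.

wrist centre = target − a_3·(cos φ, sin φ) = (3.6960, -5.5980)
cos θ_2 = (44.9980−6²−3²)/(2·6·3) = -0.0001; θ_2 = -90.0032° (elbow-down)
β = atan2(-5.5980,3.6960) = -56.5658°; ψ = atan2(-3.0000,5.9998) = -26.5657°
θ_1 = β − ψ = -30.0001°
θ_3 = φ − θ_1 − θ_2 = -59.9968° (wrapped to (-180°,180°])

-30.000 -90.003 -59.997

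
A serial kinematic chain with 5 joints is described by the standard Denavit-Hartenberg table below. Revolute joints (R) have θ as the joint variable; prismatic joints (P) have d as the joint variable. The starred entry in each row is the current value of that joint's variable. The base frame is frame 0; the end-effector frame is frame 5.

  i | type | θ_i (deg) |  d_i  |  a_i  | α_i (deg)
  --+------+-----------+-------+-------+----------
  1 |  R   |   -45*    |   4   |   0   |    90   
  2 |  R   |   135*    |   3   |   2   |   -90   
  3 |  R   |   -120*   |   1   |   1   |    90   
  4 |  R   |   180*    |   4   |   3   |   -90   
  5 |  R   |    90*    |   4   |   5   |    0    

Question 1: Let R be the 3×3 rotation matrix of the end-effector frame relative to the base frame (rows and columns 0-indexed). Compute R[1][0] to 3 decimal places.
0.079

End-effector x-axis (col 0 of R) = (-0.7866,0.0795,0.6124)
R[1][0] = 0.0795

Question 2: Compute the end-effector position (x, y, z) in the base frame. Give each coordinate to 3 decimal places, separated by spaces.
after link 1: o_1 = (0.0000, 0.0000, 4.0000)
after link 2: o_2 = (-3.1213, -1.1213, 5.4142)
after link 3: o_3 = (-3.9837, -1.4837, 4.3536)
after link 4: o_4 = (0.2497, 0.7856, 2.9647)
after link 5: o_5 = (-1.6831, -0.8171, 8.8550)

-1.683 -0.817 8.855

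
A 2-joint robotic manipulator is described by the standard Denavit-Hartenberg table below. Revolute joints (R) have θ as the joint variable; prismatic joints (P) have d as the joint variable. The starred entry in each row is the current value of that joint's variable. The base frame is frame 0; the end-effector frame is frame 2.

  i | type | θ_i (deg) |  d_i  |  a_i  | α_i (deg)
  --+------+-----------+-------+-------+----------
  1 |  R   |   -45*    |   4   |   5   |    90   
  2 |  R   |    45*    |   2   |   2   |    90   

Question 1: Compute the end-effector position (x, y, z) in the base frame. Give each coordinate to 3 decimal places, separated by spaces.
3.121 -5.950 5.414

after link 1: o_1 = (3.5355, -3.5355, 4.0000)
after link 2: o_2 = (3.1213, -5.9497, 5.4142)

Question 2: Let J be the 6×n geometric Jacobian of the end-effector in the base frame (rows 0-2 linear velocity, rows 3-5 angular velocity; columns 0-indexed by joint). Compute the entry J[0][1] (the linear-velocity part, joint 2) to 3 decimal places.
-1.000

axis z_1 = (-0.7071,-0.7071,0.0000); lever o_n−o_1 = (-0.4142,-2.4142,1.4142)
cross product → J_v[:, 1] = (-1.0000,1.0000,1.4142)
J_ω[:, 1] = z_1
entry J[0][1] = -1.0000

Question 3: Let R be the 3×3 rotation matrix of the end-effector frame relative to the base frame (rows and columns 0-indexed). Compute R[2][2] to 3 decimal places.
-0.707

End-effector z-axis (col 2 of R) = (0.5000,-0.5000,-0.7071)
R[2][2] = -0.7071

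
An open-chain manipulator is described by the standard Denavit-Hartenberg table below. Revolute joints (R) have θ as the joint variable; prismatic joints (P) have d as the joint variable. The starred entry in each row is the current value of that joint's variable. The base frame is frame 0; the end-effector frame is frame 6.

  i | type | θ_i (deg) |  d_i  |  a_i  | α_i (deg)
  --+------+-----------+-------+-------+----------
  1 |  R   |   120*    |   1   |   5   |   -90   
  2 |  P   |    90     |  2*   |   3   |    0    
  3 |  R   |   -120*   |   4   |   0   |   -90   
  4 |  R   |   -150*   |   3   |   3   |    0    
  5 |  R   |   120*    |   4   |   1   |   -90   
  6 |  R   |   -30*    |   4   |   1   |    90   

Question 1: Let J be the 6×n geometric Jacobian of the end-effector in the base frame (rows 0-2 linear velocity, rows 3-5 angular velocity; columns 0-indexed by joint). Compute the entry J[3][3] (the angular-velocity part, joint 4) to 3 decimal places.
axis z_3 = (-0.2500,0.4330,-0.8660); lever o_n−o_3 = (-1.4228,4.5266,-5.9862)
cross product → J_v[:, 3] = (1.3280,-0.2643,-0.5155)
J_ω[:, 3] = z_3
entry J[3][3] = -0.2500

-0.250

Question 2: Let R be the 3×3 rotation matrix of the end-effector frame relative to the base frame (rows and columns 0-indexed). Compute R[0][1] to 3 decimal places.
0.533

End-effector y-axis (col 1 of R) = (0.5335,0.8080,0.2500)
R[0][1] = 0.5335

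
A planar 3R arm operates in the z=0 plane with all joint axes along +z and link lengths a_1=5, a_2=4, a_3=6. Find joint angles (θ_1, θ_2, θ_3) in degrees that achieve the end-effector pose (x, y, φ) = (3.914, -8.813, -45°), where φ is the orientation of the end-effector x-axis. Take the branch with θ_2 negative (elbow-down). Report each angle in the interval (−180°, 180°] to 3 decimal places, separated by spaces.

-45.004 -120.006 120.011

wrist centre = target − a_3·(cos φ, sin φ) = (-0.3286, -4.5704)
cos θ_2 = (20.9962−5²−4²)/(2·5·4) = -0.5001; θ_2 = -120.0063° (elbow-down)
β = atan2(-4.5704,-0.3286) = -94.1129°; ψ = atan2(-3.4639,2.9996) = -49.1084°
θ_1 = β − ψ = -45.0045°
θ_3 = φ − θ_1 − θ_2 = 120.0108° (wrapped to (-180°,180°])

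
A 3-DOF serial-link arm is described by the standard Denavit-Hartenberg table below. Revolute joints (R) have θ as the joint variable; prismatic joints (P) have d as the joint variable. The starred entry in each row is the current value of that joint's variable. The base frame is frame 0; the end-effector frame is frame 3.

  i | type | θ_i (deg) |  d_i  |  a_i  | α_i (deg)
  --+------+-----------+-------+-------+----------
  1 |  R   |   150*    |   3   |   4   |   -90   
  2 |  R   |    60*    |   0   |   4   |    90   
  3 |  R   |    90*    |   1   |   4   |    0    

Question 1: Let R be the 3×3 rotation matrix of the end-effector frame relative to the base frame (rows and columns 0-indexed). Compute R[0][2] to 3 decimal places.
End-effector z-axis (col 2 of R) = (-0.7500,0.4330,0.5000)
R[0][2] = -0.7500

-0.750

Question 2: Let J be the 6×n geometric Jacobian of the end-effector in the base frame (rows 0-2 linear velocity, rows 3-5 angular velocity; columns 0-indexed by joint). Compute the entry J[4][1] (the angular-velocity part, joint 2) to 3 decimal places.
axis z_1 = (-0.5000,-0.8660,0.0000); lever o_n−o_1 = (-4.4821,-2.0311,-2.9641)
cross product → J_v[:, 1] = (2.5670,-1.4821,-2.8660)
J_ω[:, 1] = z_1
entry J[4][1] = -0.8660

-0.866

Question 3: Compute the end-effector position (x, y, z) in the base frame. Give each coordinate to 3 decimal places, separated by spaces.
after link 1: o_1 = (-3.4641, 2.0000, 3.0000)
after link 2: o_2 = (-5.1962, 3.0000, -0.4641)
after link 3: o_3 = (-7.9462, -0.0311, 0.0359)

-7.946 -0.031 0.036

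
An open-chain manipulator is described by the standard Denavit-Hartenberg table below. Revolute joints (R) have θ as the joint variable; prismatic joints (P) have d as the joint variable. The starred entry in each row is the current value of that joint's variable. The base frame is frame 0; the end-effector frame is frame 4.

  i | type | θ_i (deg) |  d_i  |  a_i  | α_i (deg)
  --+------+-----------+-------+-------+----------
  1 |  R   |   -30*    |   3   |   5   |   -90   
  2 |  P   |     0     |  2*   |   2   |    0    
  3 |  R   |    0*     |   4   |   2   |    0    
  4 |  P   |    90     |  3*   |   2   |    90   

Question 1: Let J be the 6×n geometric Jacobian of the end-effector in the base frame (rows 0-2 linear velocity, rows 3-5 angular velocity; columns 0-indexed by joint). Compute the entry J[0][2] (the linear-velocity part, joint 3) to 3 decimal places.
axis z_2 = (0.5000,0.8660,0.0000); lever o_n−o_2 = (5.2321,5.0622,-2.0000)
cross product → J_v[:, 2] = (-1.7321,1.0000,-2.0000)
J_ω[:, 2] = z_2
entry J[0][2] = -1.7321

-1.732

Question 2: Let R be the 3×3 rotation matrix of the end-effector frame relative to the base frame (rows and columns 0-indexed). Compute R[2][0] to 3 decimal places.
-1.000

End-effector x-axis (col 0 of R) = (0.0000,0.0000,-1.0000)
R[2][0] = -1.0000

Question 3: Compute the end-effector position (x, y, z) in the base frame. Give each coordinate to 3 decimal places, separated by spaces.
12.294 3.294 1.000

after link 1: o_1 = (4.3301, -2.5000, 3.0000)
after link 2: o_2 = (7.0622, -1.7679, 3.0000)
after link 3: o_3 = (10.7942, 0.6962, 3.0000)
after link 4: o_4 = (12.2942, 3.2942, 1.0000)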